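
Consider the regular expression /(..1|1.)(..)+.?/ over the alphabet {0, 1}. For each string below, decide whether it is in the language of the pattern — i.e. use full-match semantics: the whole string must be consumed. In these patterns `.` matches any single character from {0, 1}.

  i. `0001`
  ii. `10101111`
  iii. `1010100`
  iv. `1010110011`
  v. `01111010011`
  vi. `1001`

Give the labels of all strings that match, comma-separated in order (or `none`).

ii, iii, iv, v, vi

i → no match
ii → match
iii → match
iv → match
v → match
vi → match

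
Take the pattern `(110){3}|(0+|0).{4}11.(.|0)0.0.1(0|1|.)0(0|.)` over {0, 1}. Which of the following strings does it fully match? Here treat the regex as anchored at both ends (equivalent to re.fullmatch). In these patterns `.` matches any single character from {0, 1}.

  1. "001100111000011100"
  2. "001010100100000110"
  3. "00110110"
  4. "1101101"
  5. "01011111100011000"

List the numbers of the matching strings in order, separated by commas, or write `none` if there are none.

1, 5

1 → match
2 → no match
3 → no match
4 → no match
5 → match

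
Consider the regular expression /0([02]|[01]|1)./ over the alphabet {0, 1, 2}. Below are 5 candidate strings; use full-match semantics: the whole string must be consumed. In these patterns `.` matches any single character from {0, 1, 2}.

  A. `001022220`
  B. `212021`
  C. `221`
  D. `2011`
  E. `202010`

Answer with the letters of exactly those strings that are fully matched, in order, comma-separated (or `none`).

A. `001022220` → no match
B. `212021` → no match — must start with `0`
C. `221` → no match — must start with `0`
D. `2011` → no match — must start with `0`
E. `202010` → no match — must start with `0`

none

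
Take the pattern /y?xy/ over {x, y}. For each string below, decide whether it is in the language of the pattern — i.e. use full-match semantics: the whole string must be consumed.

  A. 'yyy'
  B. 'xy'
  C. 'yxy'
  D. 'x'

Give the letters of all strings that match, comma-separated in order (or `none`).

B, C

A. 'yyy' → no match — must end with 'xy'
B. 'xy' → match
C. 'yxy' → match
D. 'x' → no match — must end with 'xy'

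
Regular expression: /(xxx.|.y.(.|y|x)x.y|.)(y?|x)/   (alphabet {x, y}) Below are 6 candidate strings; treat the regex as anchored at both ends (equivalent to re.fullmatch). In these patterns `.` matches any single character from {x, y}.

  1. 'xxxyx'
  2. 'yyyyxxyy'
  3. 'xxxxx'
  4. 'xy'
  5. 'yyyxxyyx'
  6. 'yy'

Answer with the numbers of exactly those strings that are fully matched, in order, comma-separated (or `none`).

1, 2, 3, 4, 5, 6

1 → match
2 → match
3 → match
4 → match
5 → match
6 → match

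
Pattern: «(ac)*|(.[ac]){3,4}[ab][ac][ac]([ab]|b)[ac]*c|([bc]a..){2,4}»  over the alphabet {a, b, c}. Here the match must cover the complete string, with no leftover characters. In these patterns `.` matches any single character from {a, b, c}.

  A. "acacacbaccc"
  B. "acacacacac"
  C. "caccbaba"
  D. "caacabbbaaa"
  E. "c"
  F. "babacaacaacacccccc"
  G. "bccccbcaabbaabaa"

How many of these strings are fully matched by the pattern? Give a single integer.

3

A → no match
B → match
C → match
D → no match
E → no match
F → match
G → no match
Total matched: 3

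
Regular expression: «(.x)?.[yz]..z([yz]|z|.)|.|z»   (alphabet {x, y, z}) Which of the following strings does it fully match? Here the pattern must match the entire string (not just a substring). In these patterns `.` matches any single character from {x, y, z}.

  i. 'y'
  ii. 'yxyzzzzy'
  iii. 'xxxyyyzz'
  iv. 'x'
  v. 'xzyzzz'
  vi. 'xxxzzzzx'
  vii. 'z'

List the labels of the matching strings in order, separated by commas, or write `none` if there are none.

i. 'y' → match
ii. 'yxyzzzzy' → match
iii. 'xxxyyyzz' → match
iv. 'x' → match
v. 'xzyzzz' → match
vi. 'xxxzzzzx' → match
vii. 'z' → match

i, ii, iii, iv, v, vi, vii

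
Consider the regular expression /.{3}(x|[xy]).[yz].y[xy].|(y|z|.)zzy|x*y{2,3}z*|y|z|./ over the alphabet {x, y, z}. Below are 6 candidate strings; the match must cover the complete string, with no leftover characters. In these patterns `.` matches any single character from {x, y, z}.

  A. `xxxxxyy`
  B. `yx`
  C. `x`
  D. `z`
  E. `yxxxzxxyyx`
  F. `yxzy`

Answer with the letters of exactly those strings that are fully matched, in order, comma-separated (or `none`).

A → match
B → no match
C → match
D → match
E → no match
F → no match

A, C, D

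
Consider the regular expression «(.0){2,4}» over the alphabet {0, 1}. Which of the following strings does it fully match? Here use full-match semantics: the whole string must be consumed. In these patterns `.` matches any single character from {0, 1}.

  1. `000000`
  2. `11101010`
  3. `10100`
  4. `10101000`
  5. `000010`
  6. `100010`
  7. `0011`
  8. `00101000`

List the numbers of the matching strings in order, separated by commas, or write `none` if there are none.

1. `000000` → match
2. `11101010` → no match
3. `10100` → no match
4. `10101000` → match
5. `000010` → match
6. `100010` → match
7. `0011` → no match — must end with `0`
8. `00101000` → match

1, 4, 5, 6, 8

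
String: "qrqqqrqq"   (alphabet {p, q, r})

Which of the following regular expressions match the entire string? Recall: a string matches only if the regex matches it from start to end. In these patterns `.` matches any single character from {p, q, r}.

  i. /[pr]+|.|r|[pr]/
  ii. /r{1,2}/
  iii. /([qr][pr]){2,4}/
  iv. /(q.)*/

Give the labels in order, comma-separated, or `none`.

iv

i → no match
ii → no match — must start with "r"
iii → no match
iv → match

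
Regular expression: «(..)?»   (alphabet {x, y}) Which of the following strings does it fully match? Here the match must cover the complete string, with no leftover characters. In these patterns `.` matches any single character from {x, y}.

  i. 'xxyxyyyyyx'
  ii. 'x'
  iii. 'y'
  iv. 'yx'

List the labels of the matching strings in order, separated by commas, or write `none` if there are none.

iv

i → no match
ii → no match
iii → no match
iv → match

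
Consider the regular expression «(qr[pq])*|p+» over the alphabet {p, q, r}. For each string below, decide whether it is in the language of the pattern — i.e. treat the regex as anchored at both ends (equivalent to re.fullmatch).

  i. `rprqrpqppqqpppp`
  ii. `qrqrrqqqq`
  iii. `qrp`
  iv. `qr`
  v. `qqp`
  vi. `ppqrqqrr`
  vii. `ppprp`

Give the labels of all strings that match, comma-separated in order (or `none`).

i → no match
ii → no match
iii → match
iv → no match
v → no match
vi → no match
vii → no match

iii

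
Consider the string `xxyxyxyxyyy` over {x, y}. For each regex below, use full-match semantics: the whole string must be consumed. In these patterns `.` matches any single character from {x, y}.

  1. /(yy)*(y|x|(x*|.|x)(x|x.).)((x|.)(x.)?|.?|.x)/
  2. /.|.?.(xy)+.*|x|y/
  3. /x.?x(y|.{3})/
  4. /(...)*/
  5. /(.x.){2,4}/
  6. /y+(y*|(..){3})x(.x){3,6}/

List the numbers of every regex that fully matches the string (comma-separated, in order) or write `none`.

1 → no match
2 → match
3 → no match
4 → no match
5 → no match
6 → no match — must start with `y`

2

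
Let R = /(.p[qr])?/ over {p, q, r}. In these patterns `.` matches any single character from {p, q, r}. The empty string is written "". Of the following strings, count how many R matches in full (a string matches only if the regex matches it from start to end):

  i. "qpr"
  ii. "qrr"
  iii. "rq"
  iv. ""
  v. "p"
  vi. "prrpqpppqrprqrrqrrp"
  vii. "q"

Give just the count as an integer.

i → match
ii → no match
iii → no match
iv → match
v → no match
vi → no match
vii → no match
Total matched: 2

2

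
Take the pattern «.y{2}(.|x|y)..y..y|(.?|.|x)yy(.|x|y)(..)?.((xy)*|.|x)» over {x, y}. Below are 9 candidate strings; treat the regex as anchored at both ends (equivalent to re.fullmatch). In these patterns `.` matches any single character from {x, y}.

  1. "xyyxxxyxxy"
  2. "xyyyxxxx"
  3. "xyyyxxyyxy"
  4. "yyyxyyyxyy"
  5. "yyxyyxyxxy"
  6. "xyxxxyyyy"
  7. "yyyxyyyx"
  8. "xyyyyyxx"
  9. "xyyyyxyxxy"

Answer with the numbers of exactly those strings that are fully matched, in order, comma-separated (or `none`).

1. "xyyxxxyxxy" → match
2. "xyyyxxxx" → match
3. "xyyyxxyyxy" → match
4. "yyyxyyyxyy" → match
5. "yyxyyxyxxy" → no match
6. "xyxxxyyyy" → no match
7. "yyyxyyyx" → match
8. "xyyyyyxx" → match
9. "xyyyyxyxxy" → match

1, 2, 3, 4, 7, 8, 9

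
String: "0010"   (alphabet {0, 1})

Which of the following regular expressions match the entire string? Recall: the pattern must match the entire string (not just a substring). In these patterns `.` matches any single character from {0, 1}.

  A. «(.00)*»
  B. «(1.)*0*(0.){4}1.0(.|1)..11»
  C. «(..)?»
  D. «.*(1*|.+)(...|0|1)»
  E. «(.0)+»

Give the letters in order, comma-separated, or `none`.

A → no match
B → no match — must end with "11"
C → no match
D → match
E → match

D, E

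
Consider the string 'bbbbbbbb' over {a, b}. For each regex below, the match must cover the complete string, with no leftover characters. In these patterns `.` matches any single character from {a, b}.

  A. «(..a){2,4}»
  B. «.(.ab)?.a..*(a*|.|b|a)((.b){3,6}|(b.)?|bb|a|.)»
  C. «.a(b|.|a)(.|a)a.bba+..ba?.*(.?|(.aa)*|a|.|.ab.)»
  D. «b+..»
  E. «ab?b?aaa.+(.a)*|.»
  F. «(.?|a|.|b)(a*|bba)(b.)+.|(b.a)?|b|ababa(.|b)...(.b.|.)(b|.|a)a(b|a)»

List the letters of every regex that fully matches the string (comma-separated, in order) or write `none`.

D, F

A → no match — must end with 'a'
B → no match
C → no match
D → match
E → no match
F → match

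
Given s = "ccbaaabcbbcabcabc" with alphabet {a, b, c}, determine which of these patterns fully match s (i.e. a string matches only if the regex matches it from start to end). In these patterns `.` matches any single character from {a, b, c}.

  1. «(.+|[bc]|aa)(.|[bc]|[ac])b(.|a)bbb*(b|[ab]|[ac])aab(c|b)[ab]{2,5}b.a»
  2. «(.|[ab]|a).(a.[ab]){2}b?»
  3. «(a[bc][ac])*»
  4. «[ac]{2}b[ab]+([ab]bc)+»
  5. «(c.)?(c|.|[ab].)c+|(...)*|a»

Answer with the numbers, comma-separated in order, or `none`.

4

1 → no match — must end with "a"
2 → no match
3 → no match
4 → match
5 → no match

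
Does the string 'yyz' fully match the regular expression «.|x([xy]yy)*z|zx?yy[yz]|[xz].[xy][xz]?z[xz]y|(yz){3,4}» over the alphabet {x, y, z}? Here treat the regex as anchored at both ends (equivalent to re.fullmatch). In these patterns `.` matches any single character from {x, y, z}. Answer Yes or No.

No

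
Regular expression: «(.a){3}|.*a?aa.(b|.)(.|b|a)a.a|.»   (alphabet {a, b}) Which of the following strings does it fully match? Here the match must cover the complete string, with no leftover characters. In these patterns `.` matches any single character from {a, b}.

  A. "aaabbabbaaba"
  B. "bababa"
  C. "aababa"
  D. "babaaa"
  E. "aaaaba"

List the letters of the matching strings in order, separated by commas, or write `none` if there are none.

B, C, D, E

A → no match
B → match
C → match
D → match
E → match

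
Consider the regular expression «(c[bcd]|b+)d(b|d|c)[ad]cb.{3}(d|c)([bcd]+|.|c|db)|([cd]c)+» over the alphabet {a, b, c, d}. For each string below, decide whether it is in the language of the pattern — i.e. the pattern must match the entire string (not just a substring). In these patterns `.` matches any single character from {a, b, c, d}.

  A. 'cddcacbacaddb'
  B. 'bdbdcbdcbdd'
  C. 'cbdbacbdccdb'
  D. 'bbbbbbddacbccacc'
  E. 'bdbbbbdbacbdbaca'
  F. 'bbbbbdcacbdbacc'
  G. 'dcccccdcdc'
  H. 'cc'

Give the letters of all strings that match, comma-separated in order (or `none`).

A, B, C, D, F, G, H

A → match
B → match
C → match
D → match
E → no match
F → match
G → match
H → match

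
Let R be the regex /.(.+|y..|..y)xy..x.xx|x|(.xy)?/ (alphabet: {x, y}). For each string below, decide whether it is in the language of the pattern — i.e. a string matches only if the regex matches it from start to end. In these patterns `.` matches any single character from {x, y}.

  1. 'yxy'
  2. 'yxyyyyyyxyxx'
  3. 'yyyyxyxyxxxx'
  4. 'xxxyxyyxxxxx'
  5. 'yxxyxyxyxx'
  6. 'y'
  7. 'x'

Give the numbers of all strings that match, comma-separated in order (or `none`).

1 → match
2 → no match
3 → match
4 → match
5 → match
6 → no match
7 → match

1, 3, 4, 5, 7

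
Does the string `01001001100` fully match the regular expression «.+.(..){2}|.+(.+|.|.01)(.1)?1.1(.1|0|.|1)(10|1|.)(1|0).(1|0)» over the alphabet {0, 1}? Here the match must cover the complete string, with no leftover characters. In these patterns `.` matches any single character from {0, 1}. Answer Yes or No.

Yes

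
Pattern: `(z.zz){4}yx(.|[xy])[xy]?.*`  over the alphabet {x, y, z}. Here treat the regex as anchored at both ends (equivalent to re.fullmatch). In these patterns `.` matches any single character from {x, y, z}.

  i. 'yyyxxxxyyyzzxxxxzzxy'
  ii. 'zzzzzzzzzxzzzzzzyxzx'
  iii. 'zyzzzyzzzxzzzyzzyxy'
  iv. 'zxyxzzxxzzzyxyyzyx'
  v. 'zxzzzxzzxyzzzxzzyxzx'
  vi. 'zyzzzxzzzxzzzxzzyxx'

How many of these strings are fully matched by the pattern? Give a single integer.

i → no match — must start with 'z'
ii → match
iii → match
iv → no match
v → no match
vi → match
Total matched: 3

3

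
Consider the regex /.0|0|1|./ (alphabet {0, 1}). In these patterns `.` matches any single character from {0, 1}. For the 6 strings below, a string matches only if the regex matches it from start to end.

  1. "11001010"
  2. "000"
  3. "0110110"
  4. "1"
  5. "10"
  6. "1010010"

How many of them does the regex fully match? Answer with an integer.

1 → no match
2 → no match
3 → no match
4 → match
5 → match
6 → no match
Total matched: 2

2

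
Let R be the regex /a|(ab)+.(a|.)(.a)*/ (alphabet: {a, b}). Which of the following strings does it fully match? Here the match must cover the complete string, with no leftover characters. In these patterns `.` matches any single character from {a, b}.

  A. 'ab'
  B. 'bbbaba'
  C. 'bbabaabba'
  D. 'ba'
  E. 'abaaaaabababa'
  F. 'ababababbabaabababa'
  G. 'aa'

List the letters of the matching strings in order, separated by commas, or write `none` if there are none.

A → no match
B → no match
C → no match
D → no match
E → no match
F → no match
G → no match

none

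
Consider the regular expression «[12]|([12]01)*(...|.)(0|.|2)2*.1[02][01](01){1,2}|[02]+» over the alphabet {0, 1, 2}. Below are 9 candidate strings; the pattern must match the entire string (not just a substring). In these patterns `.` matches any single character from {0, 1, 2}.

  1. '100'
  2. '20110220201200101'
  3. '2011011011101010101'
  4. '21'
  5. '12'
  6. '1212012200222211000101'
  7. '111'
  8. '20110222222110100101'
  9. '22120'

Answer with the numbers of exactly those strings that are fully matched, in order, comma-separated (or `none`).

1 → no match
2 → no match
3 → match
4 → no match
5 → no match
6 → no match
7 → no match
8 → no match
9 → no match

3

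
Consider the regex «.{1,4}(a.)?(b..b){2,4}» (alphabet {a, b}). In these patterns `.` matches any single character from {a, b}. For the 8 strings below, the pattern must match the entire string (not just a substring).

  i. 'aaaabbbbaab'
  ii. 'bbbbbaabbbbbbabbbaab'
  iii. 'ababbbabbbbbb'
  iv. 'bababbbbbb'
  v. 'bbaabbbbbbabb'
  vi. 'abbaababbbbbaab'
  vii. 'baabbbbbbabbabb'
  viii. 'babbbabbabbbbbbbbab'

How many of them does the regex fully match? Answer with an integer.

6

i → no match
ii → match
iii → match
iv → match
v → match
vi → no match
vii → match
viii → match
Total matched: 6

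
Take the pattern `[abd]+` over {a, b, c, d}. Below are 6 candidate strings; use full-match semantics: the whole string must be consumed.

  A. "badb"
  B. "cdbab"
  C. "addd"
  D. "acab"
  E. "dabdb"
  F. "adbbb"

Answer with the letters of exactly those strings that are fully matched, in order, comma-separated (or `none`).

A, C, E, F

A. "badb" → match
B. "cdbab" → no match
C. "addd" → match
D. "acab" → no match
E. "dabdb" → match
F. "adbbb" → match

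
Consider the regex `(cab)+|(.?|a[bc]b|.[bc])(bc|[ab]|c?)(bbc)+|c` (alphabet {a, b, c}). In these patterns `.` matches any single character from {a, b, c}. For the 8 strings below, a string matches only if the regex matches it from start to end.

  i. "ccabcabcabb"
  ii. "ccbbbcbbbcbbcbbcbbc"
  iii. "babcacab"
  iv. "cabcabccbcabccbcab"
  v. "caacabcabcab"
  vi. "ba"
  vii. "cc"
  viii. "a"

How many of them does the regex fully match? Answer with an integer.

0

i. "ccabcabcabb" → no match
ii → no match
iii. "babcacab" → no match
iv → no match
v. "caacabcabcab" → no match
vi. "ba" → no match
vii. "cc" → no match
viii. "a" → no match
Total matched: 0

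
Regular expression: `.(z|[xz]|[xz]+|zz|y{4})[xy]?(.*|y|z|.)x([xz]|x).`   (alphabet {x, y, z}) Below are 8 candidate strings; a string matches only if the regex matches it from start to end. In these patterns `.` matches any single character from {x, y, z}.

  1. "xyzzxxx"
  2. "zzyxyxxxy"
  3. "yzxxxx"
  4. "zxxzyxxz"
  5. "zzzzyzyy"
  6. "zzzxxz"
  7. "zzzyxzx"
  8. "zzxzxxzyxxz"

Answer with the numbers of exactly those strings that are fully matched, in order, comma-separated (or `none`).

2, 3, 4, 6, 7, 8

1 → no match
2 → match
3 → match
4 → match
5 → no match
6 → match
7 → match
8 → match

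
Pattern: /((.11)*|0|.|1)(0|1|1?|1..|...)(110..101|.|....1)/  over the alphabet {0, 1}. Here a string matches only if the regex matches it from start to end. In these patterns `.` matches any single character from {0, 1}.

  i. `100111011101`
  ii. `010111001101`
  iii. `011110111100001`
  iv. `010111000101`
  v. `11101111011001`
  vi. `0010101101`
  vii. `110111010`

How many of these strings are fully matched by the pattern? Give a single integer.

i. `100111011101` → match
ii. `010111001101` → match
iii → no match
iv. `010111000101` → match
v → match
vi. `0010101101` → no match
vii. `110111010` → no match
Total matched: 4

4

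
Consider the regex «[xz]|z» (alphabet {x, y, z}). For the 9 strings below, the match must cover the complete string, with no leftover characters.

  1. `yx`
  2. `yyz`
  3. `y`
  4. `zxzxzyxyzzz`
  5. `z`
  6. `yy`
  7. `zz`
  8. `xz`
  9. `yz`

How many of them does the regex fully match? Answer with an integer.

1 → no match
2 → no match
3 → no match
4 → no match
5 → match
6 → no match
7 → no match
8 → no match
9 → no match
Total matched: 1

1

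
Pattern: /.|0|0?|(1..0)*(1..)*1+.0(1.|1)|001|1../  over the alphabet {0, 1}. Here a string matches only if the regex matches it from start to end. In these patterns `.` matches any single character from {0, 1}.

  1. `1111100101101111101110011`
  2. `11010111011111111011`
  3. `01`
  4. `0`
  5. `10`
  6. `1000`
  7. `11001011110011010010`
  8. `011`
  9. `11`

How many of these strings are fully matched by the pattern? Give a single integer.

2

1 → no match
2 → match
3 → no match
4 → match
5 → no match
6 → no match
7 → no match
8 → no match
9 → no match
Total matched: 2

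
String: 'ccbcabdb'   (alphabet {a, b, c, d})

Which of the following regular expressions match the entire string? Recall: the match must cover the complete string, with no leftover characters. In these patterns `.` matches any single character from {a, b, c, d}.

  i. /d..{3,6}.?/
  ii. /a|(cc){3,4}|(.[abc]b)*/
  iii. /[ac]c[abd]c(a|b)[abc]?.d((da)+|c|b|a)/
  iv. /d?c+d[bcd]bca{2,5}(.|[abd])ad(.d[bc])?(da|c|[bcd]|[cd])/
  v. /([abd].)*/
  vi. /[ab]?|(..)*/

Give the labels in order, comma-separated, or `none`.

iii, vi

i → no match — must start with 'd'
ii → no match
iii → match
iv → no match
v → no match
vi → match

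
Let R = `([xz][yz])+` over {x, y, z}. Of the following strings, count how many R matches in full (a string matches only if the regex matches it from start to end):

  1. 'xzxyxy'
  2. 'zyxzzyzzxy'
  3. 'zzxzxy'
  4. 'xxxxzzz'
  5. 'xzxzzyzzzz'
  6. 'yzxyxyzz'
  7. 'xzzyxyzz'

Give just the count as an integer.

5

1 → match
2 → match
3 → match
4 → no match
5 → match
6 → no match
7 → match
Total matched: 5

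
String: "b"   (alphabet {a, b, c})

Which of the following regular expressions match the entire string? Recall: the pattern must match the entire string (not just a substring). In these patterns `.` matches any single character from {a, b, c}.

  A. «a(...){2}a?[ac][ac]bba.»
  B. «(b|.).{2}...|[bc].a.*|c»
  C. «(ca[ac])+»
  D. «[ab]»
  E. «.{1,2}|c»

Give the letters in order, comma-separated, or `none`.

D, E

A → no match — must start with "a"
B → no match
C → no match — must start with "ca"
D → match
E → match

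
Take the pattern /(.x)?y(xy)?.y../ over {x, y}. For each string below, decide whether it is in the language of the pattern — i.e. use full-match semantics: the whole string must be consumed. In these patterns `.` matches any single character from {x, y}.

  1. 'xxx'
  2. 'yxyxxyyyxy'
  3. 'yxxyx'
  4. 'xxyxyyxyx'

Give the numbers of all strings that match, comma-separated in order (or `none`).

1. 'xxx' → no match
2. 'yxyxxyyyxy' → no match
3. 'yxxyx' → no match
4. 'xxyxyyxyx' → no match

none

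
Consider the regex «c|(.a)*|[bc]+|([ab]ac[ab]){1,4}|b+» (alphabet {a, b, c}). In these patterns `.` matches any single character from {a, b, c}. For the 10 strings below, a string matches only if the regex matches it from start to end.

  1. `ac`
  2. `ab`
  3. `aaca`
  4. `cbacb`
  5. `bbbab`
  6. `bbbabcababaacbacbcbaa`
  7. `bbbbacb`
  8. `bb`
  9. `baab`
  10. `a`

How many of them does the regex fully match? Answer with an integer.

2

1 → no match
2 → no match
3 → match
4 → no match
5 → no match
6 → no match
7 → no match
8 → match
9 → no match
10 → no match
Total matched: 2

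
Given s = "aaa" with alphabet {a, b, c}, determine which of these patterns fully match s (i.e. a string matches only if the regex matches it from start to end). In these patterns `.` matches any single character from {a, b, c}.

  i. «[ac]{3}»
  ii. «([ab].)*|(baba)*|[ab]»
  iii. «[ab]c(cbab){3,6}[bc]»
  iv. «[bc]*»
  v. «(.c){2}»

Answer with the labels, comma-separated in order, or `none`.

i

i → match
ii → no match
iii → no match
iv → no match
v → no match — must end with "c"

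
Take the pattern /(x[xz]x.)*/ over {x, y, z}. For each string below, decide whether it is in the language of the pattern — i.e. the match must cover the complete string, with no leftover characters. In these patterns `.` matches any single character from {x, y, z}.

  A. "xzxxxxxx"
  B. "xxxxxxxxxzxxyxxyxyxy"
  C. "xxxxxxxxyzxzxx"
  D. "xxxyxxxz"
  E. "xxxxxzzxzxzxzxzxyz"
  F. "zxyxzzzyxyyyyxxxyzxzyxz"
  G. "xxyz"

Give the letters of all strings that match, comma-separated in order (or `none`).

A → match
B → no match
C → no match
D → match
E → no match
F → no match
G → no match

A, D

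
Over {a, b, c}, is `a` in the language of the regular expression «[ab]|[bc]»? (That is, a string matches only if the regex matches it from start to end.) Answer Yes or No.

Yes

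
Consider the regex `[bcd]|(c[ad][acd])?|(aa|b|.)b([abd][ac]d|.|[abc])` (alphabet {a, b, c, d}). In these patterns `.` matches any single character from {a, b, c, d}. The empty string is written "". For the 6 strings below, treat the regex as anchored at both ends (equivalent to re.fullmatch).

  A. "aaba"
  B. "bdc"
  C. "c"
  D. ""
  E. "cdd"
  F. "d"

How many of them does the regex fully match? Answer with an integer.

A → match
B → no match
C → match
D → match
E → match
F → match
Total matched: 5

5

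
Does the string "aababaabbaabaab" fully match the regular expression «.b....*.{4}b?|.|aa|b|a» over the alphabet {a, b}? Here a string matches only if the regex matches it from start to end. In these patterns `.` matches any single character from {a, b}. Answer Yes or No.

No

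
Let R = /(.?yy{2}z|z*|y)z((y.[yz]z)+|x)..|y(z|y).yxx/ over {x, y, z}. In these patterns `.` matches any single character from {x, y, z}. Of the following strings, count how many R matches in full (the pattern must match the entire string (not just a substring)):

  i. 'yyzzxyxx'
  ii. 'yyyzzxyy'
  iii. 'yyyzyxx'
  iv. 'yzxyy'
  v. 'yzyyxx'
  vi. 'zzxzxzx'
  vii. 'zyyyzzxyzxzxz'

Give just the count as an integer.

i → no match
ii → match
iii → no match
iv → match
v → match
vi → no match
vii → no match
Total matched: 3

3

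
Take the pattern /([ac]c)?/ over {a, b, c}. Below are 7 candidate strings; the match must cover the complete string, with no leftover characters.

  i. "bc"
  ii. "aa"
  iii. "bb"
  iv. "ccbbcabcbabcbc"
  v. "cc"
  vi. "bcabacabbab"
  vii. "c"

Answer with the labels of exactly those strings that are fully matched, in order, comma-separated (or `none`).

v

i → no match
ii → no match
iii → no match
iv → no match
v → match
vi → no match
vii → no match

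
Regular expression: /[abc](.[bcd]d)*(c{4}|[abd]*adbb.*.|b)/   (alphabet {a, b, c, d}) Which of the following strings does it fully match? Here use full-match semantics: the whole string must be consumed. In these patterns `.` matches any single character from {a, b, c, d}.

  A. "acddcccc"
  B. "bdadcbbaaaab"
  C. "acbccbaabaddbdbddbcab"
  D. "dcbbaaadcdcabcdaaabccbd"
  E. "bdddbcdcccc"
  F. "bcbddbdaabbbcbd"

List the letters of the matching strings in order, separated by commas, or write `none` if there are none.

A → match
B → no match
C → no match
D → no match
E → match
F → no match

A, E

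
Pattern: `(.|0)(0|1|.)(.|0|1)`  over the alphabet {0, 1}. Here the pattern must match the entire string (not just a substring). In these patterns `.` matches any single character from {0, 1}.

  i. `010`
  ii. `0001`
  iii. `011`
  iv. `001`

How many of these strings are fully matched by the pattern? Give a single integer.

i → match
ii → no match
iii → match
iv → match
Total matched: 3

3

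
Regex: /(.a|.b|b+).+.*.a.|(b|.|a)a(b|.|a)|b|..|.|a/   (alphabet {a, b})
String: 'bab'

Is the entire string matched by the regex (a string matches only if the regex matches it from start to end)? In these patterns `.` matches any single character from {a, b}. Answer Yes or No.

Yes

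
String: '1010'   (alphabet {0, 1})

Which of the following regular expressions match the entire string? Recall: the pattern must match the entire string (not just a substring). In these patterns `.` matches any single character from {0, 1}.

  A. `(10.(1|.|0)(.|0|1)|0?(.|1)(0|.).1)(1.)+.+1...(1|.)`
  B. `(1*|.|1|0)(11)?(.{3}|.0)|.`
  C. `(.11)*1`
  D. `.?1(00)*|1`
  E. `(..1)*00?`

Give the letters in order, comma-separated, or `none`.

A → no match
B → match
C → no match — must end with '1'
D → no match
E → match

B, E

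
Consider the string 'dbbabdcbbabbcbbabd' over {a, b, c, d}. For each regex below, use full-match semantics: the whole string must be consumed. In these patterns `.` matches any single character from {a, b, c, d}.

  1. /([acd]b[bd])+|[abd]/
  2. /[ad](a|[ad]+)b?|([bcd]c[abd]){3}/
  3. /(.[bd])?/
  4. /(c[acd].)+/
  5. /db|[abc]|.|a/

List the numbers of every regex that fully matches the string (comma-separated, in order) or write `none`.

1 → match
2 → no match
3 → no match
4 → no match — must start with 'c'
5 → no match

1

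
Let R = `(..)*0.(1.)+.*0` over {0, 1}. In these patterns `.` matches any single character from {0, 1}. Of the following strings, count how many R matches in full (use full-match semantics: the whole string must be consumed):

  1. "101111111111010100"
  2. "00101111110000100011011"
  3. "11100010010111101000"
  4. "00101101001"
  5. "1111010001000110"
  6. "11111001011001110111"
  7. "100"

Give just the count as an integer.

1

1 → no match
2 → no match — must end with "0"
3 → match
4 → no match — must end with "0"
5 → no match
6 → no match — must end with "0"
7 → no match
Total matched: 1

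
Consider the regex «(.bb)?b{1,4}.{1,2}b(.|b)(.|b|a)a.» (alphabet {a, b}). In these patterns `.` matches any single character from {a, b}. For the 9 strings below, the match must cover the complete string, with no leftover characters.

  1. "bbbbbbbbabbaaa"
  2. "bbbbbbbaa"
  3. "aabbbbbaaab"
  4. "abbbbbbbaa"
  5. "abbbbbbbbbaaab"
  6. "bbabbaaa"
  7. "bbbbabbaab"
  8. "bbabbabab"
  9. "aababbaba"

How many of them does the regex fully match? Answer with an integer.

7

1 → match
2 → match
3 → no match
4 → match
5 → match
6 → match
7 → match
8 → match
9 → no match
Total matched: 7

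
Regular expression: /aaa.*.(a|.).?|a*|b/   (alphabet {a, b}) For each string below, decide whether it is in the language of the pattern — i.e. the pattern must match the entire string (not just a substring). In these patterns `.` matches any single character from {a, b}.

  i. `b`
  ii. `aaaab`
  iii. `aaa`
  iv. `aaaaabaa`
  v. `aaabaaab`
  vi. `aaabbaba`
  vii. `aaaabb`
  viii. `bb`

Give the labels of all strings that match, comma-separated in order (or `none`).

i, ii, iii, iv, v, vi, vii

i. `b` → match
ii. `aaaab` → match
iii. `aaa` → match
iv. `aaaaabaa` → match
v. `aaabaaab` → match
vi. `aaabbaba` → match
vii. `aaaabb` → match
viii. `bb` → no match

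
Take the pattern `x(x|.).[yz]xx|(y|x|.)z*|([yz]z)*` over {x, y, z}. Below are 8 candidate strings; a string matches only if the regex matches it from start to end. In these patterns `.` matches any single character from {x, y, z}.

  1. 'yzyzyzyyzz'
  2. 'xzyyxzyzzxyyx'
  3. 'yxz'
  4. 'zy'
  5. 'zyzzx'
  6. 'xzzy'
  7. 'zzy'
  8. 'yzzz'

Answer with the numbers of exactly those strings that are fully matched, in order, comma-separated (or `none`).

1 → no match
2 → no match
3 → no match
4 → no match
5 → no match
6 → no match
7 → no match
8 → match

8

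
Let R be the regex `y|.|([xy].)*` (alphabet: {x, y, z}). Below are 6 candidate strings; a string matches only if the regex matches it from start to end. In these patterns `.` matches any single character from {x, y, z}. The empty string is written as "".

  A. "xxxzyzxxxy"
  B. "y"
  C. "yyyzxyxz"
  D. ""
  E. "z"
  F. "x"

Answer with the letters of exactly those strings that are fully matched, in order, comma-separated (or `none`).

A → match
B → match
C → match
D → match
E → match
F → match

A, B, C, D, E, F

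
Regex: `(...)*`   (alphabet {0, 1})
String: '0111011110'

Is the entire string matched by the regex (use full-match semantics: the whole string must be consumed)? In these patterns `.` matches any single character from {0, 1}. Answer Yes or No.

No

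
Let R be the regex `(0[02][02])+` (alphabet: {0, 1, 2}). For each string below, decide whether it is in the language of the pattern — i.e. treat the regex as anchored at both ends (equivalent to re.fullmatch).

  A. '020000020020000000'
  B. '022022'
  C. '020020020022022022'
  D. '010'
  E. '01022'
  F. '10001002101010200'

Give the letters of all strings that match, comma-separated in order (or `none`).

A, B, C

A → match
B → match
C → match
D → no match
E → no match
F → no match — must start with '0'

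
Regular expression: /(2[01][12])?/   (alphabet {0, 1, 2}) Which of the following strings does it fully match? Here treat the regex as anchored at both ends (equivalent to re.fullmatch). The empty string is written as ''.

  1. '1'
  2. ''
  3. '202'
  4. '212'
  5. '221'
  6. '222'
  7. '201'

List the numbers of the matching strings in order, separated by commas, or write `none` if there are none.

1 → no match
2 → match
3 → match
4 → match
5 → no match
6 → no match
7 → match

2, 3, 4, 7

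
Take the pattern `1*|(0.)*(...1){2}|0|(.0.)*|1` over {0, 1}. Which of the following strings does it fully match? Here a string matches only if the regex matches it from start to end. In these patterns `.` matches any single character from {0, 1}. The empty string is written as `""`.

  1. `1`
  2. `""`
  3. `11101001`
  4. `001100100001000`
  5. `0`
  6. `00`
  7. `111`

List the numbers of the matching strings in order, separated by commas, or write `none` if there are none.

1, 2, 4, 5, 7

1. `1` → match
2. `""` → match
3. `11101001` → no match
4 → match
5. `0` → match
6. `00` → no match
7. `111` → match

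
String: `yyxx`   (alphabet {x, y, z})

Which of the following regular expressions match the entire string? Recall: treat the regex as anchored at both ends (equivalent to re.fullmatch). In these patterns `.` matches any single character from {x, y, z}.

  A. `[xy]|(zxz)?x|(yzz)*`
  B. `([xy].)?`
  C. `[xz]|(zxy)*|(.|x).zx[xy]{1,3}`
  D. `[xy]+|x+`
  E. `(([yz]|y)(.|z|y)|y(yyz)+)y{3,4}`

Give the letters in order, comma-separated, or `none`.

A → no match
B → no match
C → no match
D → match
E → no match — must end with `y`

D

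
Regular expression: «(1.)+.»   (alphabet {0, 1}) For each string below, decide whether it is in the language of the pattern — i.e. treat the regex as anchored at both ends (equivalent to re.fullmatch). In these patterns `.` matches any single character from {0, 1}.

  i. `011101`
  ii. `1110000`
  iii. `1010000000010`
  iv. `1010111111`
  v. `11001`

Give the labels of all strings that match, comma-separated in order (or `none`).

none

i → no match — must start with `1`
ii → no match
iii → no match
iv → no match
v → no match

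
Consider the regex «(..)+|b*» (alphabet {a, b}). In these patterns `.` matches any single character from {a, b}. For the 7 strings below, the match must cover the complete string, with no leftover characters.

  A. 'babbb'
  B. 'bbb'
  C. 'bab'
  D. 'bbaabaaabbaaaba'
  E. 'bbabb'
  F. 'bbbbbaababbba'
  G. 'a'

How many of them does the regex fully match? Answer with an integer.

1

A → no match
B → match
C → no match
D → no match
E → no match
F → no match
G → no match
Total matched: 1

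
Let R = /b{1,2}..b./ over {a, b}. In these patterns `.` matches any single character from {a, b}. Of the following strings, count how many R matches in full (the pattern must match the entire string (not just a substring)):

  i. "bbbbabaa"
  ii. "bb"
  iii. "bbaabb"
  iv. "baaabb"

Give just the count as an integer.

i → no match
ii → no match
iii → match
iv → no match
Total matched: 1

1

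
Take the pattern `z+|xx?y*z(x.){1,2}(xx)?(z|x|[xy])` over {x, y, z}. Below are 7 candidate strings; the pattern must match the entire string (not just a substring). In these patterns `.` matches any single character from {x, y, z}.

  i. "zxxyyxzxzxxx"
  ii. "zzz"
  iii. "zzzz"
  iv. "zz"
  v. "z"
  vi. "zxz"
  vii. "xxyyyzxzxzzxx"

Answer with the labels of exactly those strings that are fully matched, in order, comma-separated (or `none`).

i. "zxxyyxzxzxxx" → no match
ii. "zzz" → match
iii. "zzzz" → match
iv. "zz" → match
v. "z" → match
vi. "zxz" → no match
vii → no match

ii, iii, iv, v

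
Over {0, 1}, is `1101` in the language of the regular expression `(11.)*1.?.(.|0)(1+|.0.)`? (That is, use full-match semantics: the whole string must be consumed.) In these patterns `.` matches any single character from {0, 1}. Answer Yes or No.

Yes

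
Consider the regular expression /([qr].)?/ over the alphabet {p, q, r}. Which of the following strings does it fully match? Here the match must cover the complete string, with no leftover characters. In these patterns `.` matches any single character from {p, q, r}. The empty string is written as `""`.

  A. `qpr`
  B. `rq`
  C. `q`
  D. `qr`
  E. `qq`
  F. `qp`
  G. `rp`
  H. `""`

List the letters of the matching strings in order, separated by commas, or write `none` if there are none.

A → no match
B → match
C → no match
D → match
E → match
F → match
G → match
H → match

B, D, E, F, G, H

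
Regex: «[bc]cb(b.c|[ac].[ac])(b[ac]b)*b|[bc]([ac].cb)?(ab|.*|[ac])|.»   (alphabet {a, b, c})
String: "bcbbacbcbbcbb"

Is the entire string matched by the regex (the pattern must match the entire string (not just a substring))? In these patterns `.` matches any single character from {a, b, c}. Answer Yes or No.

Yes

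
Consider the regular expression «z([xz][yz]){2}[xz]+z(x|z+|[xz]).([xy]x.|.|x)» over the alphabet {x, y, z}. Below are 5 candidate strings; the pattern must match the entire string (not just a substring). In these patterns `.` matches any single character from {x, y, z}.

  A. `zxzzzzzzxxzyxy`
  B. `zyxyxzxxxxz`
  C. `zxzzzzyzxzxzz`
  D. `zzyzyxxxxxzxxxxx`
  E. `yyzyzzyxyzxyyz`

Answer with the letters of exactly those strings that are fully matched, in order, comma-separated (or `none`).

D

A → no match
B → no match
C → no match
D → match
E → no match — must start with `z`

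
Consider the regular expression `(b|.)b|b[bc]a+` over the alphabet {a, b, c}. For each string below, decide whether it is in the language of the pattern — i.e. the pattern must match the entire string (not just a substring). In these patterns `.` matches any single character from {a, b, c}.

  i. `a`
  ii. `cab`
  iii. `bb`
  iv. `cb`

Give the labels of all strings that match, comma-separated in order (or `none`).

i → no match
ii → no match
iii → match
iv → match

iii, iv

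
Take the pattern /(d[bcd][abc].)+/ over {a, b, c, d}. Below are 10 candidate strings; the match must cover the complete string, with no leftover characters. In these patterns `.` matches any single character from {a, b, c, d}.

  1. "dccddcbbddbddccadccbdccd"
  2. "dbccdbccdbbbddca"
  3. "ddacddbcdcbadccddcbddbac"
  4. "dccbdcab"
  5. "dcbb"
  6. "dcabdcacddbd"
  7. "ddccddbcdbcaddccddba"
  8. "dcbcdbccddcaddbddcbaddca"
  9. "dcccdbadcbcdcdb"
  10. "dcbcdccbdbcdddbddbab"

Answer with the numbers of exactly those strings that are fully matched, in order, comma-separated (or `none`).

1, 2, 3, 4, 5, 6, 7, 8, 10

1 → match
2 → match
3 → match
4 → match
5 → match
6 → match
7 → match
8 → match
9 → no match
10 → match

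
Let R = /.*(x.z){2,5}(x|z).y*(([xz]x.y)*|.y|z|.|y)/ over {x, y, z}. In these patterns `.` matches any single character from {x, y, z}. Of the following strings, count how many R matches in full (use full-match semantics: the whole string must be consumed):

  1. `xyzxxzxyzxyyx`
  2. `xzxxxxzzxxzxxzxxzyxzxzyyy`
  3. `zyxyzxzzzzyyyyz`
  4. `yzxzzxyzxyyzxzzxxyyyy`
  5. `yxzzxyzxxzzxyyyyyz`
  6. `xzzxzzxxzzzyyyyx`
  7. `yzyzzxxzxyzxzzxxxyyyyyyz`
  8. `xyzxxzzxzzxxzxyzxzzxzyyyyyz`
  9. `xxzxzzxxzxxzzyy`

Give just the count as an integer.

1 → match
2 → no match
3 → match
4 → no match
5 → match
6 → match
7 → no match
8 → match
9 → match
Total matched: 6

6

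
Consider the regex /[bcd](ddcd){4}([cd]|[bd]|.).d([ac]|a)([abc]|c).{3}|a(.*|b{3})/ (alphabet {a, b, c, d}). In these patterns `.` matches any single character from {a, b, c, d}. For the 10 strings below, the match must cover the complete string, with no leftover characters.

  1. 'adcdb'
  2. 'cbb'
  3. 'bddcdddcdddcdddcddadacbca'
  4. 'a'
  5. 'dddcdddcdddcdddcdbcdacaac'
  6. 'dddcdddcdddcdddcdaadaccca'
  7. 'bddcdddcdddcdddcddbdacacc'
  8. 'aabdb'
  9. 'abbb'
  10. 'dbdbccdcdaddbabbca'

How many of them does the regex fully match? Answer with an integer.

8

1. 'adcdb' → match
2. 'cbb' → no match
3 → match
4. 'a' → match
5 → match
6 → match
7 → match
8. 'aabdb' → match
9. 'abbb' → match
10 → no match
Total matched: 8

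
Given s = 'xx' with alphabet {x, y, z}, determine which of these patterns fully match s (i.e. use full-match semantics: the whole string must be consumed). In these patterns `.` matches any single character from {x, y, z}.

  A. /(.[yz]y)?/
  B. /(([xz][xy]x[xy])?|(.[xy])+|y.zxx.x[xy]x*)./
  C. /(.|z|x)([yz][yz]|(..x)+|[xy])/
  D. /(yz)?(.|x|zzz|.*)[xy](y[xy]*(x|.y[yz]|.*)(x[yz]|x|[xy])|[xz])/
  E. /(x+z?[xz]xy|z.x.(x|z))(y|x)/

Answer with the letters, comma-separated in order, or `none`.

C, D

A → no match
B → no match
C → match
D → match
E → no match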